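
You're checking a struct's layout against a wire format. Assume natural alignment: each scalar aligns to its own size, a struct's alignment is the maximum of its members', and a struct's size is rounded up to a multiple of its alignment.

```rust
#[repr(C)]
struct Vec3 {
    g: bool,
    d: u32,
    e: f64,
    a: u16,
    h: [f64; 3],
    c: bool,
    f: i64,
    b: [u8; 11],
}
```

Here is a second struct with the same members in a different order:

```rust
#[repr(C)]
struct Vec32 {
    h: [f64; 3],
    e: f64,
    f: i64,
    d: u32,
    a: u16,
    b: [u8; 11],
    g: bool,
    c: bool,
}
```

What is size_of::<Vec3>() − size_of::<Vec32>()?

16

g at 0 (size 1, align 1) → ends 1
pad 3 to align 4 for d
d at 4 (size 4, align 4) → ends 8
e at 8 (size 8, align 8) → ends 16
a at 16 (size 2, align 2) → ends 18
pad 6 to align 8 for h
h at 24 (size 24, align 8) → ends 48
c at 48 (size 1, align 1) → ends 49
pad 7 to align 8 for f
f at 56 (size 8, align 8) → ends 64
b at 64 (size 11, align 1) → ends 75
tail pad 5 to reach multiple of 8
total 80 bytes, alignment 8
— Vec32 —
h at 0 (size 24, align 8) → ends 24
e at 24 (size 8, align 8) → ends 32
f at 32 (size 8, align 8) → ends 40
d at 40 (size 4, align 4) → ends 44
a at 44 (size 2, align 2) → ends 46
b at 46 (size 11, align 1) → ends 57
g at 57 (size 1, align 1) → ends 58
c at 58 (size 1, align 1) → ends 59
tail pad 5 to reach multiple of 8
total 64 bytes, alignment 8
80 − 64 = 16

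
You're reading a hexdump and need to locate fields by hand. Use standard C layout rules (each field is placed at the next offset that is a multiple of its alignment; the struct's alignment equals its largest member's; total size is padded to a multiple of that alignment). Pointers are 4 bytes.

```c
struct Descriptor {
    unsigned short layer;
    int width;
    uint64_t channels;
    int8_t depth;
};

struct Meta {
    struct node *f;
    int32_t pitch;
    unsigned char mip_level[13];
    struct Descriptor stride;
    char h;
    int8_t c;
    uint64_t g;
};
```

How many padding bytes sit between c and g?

Descriptor: layer at 0 (size 2, align 2) → ends 2; pad 2 to align 4 for width; width at 4 (size 4, align 4) → ends 8; channels at 8 (size 8, align 8) → ends 16; depth at 16 (size 1, align 1) → ends 17; tail pad 7 to reach multiple of 8; total 24 bytes, alignment 8
f at 0 (size 4, align 4) → ends 4
pitch at 4 (size 4, align 4) → ends 8
mip_level at 8 (size 13, align 1) → ends 21
pad 3 to align 8 for stride
stride at 24 (size 24, align 8) → ends 48
h at 48 (size 1, align 1) → ends 49
c at 49 (size 1, align 1) → ends 50
pad 6 to align 8 for g
g at 56 (size 8, align 8) → ends 64

6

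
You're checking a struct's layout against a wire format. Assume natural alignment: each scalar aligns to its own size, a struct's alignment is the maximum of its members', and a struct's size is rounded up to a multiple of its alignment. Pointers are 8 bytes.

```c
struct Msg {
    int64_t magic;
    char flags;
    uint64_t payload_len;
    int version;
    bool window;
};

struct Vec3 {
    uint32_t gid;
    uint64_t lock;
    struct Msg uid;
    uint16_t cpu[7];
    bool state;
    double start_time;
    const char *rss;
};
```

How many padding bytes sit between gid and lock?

4

Msg: @0: magic [8B, align 8] → 8; @8: flags [1B, align 1] → 9; +7 pad (align 8); @16: payload_len [8B, align 8] → 24; @24: version [4B, align 4] → 28; @28: window [1B, align 1] → 29; +3 tail pad (align 8); size 32, align 8
@0: gid [4B, align 4] → 4
+4 pad (align 8)
@8: lock [8B, align 8] → 16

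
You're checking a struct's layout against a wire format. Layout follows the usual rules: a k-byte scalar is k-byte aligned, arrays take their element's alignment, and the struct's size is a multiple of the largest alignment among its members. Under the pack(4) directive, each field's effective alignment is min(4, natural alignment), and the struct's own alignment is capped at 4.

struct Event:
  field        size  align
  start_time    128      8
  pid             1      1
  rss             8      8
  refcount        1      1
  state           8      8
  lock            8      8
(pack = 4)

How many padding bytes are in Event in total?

6

start_time at 0 (size 128, align 4) → ends 128
pid at 128 (size 1, align 1) → ends 129
pad 3 to align 4 for rss
rss at 132 (size 8, align 4) → ends 140
refcount at 140 (size 1, align 1) → ends 141
pad 3 to align 4 for state
state at 144 (size 8, align 4) → ends 152
lock at 152 (size 8, align 4) → ends 160
total 160 bytes, alignment 4
data bytes 154, size 160 → padding 6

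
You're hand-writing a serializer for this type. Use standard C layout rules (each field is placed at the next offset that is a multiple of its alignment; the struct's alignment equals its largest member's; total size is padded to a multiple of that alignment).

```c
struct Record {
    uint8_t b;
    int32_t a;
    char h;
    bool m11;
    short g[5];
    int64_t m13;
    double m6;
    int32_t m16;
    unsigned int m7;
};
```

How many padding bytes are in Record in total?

7

0..1  b  (1B, 1-aligned)
1..4  -- padding (3B)
4..8  a  (4B, 4-aligned)
8..9  h  (1B, 1-aligned)
9..10  m11  (1B, 1-aligned)
10..20  g  (10B, 2-aligned)
20..24  -- padding (4B)
24..32  m13  (8B, 8-aligned)
32..40  m6  (8B, 8-aligned)
40..44  m16  (4B, 4-aligned)
44..48  m7  (4B, 4-aligned)
sizeof = 48, alignof = 8
data bytes 41, size 48 → padding 7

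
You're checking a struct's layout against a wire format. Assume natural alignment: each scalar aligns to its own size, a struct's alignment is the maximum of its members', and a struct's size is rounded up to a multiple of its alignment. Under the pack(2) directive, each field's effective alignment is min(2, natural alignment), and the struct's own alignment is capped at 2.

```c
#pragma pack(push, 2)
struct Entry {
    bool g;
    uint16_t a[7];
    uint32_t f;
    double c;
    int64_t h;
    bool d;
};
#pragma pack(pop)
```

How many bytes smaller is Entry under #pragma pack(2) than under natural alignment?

natural layout:
  @0: g [1B, align 1] → 1
  +1 pad (align 2)
  @2: a [14B, align 2] → 16
  @16: f [4B, align 4] → 20
  +4 pad (align 8)
  @24: c [8B, align 8] → 32
  @32: h [8B, align 8] → 40
  @40: d [1B, align 1] → 41
  +7 tail pad (align 8)
  size 48, align 8
packed(2) layout:
  @0: g [1B, align 1] → 1
  +1 pad (align 2)
  @2: a [14B, align 2] → 16
  @16: f [4B, align 2] → 20
  @20: c [8B, align 2] → 28
  @28: h [8B, align 2] → 36
  @36: d [1B, align 1] → 37
  +1 tail pad (align 2)
  size 38, align 2
48 − 38 = 10

10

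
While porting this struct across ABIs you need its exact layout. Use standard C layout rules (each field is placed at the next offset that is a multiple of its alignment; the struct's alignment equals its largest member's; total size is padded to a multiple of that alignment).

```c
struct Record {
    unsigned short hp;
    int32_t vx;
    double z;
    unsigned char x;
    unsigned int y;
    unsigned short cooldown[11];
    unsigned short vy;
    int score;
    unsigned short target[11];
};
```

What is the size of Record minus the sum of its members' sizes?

11

hp at 0 (size 2, align 2) → ends 2
pad 2 to align 4 for vx
vx at 4 (size 4, align 4) → ends 8
z at 8 (size 8, align 8) → ends 16
x at 16 (size 1, align 1) → ends 17
pad 3 to align 4 for y
y at 20 (size 4, align 4) → ends 24
cooldown at 24 (size 22, align 2) → ends 46
vy at 46 (size 2, align 2) → ends 48
score at 48 (size 4, align 4) → ends 52
target at 52 (size 22, align 2) → ends 74
tail pad 6 to reach multiple of 8
total 80 bytes, alignment 8
data bytes 69, size 80 → padding 11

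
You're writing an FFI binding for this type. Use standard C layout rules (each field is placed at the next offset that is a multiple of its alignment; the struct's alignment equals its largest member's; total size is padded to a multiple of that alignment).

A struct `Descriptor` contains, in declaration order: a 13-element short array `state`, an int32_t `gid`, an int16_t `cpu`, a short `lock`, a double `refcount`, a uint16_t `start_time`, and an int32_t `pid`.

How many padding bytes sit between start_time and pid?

state at 0 (size 26, align 2) → ends 26
pad 2 to align 4 for gid
gid at 28 (size 4, align 4) → ends 32
cpu at 32 (size 2, align 2) → ends 34
lock at 34 (size 2, align 2) → ends 36
pad 4 to align 8 for refcount
refcount at 40 (size 8, align 8) → ends 48
start_time at 48 (size 2, align 2) → ends 50
pad 2 to align 4 for pid
pid at 52 (size 4, align 4) → ends 56

2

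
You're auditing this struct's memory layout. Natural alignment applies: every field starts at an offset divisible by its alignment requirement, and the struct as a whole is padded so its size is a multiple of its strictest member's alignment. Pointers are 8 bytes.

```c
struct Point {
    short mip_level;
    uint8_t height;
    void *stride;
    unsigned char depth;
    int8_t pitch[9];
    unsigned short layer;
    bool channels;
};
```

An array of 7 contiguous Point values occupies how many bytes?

224

mip_level at 0 (size 2, align 2) → ends 2
height at 2 (size 1, align 1) → ends 3
pad 5 to align 8 for stride
stride at 8 (size 8, align 8) → ends 16
depth at 16 (size 1, align 1) → ends 17
pitch at 17 (size 9, align 1) → ends 26
layer at 26 (size 2, align 2) → ends 28
channels at 28 (size 1, align 1) → ends 29
tail pad 3 to reach multiple of 8
total 32 bytes, alignment 8
array of 7: 7 × 32 = 224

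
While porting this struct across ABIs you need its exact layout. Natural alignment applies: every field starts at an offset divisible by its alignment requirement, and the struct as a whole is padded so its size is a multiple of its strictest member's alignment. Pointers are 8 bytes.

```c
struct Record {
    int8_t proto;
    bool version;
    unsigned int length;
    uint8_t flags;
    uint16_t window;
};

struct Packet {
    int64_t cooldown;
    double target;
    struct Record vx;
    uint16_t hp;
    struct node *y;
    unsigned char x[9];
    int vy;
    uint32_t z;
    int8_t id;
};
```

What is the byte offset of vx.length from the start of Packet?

Record: proto at 0 (size 1, align 1) → ends 1; version at 1 (size 1, align 1) → ends 2; pad 2 to align 4 for length; length at 4 (size 4, align 4) → ends 8; flags at 8 (size 1, align 1) → ends 9; pad 1 to align 2 for window; window at 10 (size 2, align 2) → ends 12; total 12 bytes, alignment 4
cooldown at 0 (size 8, align 8) → ends 8
target at 8 (size 8, align 8) → ends 16
vx at 16 (size 12, align 4) → ends 28
within Record: length at 4
16 + 4 = 20

20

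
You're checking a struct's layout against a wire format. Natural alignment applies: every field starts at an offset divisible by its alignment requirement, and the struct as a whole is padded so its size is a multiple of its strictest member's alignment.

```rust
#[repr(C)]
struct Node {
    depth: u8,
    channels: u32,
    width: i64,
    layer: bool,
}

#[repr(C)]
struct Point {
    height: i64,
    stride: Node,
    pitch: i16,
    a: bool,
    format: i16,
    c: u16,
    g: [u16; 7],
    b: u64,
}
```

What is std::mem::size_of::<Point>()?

Node: 0..1  depth  (1B, 1-aligned); 1..4  -- padding (3B); 4..8  channels  (4B, 4-aligned); 8..16  width  (8B, 8-aligned); 16..17  layer  (1B, 1-aligned); 17..24  -- tail padding (7B); sizeof = 24, alignof = 8
0..8  height  (8B, 8-aligned)
8..32  stride  (24B, 8-aligned)
32..34  pitch  (2B, 2-aligned)
34..35  a  (1B, 1-aligned)
35..36  -- padding (1B)
36..38  format  (2B, 2-aligned)
38..40  c  (2B, 2-aligned)
40..54  g  (14B, 2-aligned)
54..56  -- padding (2B)
56..64  b  (8B, 8-aligned)
sizeof = 64, alignof = 8

64 bytes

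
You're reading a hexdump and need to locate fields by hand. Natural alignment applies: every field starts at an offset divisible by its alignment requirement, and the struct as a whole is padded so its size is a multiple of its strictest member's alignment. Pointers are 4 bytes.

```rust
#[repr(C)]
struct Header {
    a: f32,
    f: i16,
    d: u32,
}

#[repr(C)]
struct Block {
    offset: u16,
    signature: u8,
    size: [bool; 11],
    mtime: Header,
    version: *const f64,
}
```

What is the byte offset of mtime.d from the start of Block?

Header: @0: a [4B, align 4] → 4; @4: f [2B, align 2] → 6; +2 pad (align 4); @8: d [4B, align 4] → 12; size 12, align 4
@0: offset [2B, align 2] → 2
@2: signature [1B, align 1] → 3
@3: size [11B, align 1] → 14
+2 pad (align 4)
@16: mtime [12B, align 4] → 28
within Header: d at 8
16 + 8 = 24

24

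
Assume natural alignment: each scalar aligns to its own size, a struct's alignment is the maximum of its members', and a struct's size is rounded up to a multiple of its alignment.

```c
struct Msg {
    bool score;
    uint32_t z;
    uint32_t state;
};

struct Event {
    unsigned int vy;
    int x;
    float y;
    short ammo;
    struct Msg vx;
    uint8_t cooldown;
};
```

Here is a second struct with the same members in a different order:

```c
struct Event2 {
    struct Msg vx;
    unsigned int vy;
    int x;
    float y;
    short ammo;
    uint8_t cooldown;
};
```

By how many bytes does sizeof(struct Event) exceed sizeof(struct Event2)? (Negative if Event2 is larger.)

4

Msg: score at 0 (size 1, align 1) → ends 1; pad 3 to align 4 for z; z at 4 (size 4, align 4) → ends 8; state at 8 (size 4, align 4) → ends 12; total 12 bytes, alignment 4
vy at 0 (size 4, align 4) → ends 4
x at 4 (size 4, align 4) → ends 8
y at 8 (size 4, align 4) → ends 12
ammo at 12 (size 2, align 2) → ends 14
pad 2 to align 4 for vx
vx at 16 (size 12, align 4) → ends 28
cooldown at 28 (size 1, align 1) → ends 29
tail pad 3 to reach multiple of 4
total 32 bytes, alignment 4
— Event2 —
vx at 0 (size 12, align 4) → ends 12
vy at 12 (size 4, align 4) → ends 16
x at 16 (size 4, align 4) → ends 20
y at 20 (size 4, align 4) → ends 24
ammo at 24 (size 2, align 2) → ends 26
cooldown at 26 (size 1, align 1) → ends 27
tail pad 1 to reach multiple of 4
total 28 bytes, alignment 4
32 − 28 = 4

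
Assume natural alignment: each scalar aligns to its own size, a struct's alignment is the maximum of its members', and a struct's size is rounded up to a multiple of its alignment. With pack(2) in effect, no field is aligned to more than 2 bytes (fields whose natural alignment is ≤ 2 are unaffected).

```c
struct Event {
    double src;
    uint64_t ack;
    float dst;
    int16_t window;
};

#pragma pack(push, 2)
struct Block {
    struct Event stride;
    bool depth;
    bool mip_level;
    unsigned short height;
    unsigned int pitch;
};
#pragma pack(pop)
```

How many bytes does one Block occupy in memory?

Event: 0..8  src  (8B, 8-aligned); 8..16  ack  (8B, 8-aligned); 16..20  dst  (4B, 4-aligned); 20..22  window  (2B, 2-aligned); 22..24  -- tail padding (2B); sizeof = 24, alignof = 8
0..24  stride  (24B, 2-aligned)
24..25  depth  (1B, 1-aligned)
25..26  mip_level  (1B, 1-aligned)
26..28  height  (2B, 2-aligned)
28..32  pitch  (4B, 2-aligned)
sizeof = 32, alignof = 2

32 bytes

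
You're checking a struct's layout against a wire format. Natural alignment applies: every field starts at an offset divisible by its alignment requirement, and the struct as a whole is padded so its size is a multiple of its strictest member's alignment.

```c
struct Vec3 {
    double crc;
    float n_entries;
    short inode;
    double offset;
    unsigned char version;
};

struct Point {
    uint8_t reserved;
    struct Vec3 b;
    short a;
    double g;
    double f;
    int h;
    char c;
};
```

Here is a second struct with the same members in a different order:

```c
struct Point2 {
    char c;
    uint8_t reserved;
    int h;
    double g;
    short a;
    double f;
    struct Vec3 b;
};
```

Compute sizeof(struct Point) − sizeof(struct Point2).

8

Vec3: 0..8  crc  (8B, 8-aligned); 8..12  n_entries  (4B, 4-aligned); 12..14  inode  (2B, 2-aligned); 14..16  -- padding (2B); 16..24  offset  (8B, 8-aligned); 24..25  version  (1B, 1-aligned); 25..32  -- tail padding (7B); sizeof = 32, alignof = 8
0..1  reserved  (1B, 1-aligned)
1..8  -- padding (7B)
8..40  b  (32B, 8-aligned)
40..42  a  (2B, 2-aligned)
42..48  -- padding (6B)
48..56  g  (8B, 8-aligned)
56..64  f  (8B, 8-aligned)
64..68  h  (4B, 4-aligned)
68..69  c  (1B, 1-aligned)
69..72  -- tail padding (3B)
sizeof = 72, alignof = 8
— Point2 —
0..1  c  (1B, 1-aligned)
1..2  reserved  (1B, 1-aligned)
2..4  -- padding (2B)
4..8  h  (4B, 4-aligned)
8..16  g  (8B, 8-aligned)
16..18  a  (2B, 2-aligned)
18..24  -- padding (6B)
24..32  f  (8B, 8-aligned)
32..64  b  (32B, 8-aligned)
sizeof = 64, alignof = 8
72 − 64 = 8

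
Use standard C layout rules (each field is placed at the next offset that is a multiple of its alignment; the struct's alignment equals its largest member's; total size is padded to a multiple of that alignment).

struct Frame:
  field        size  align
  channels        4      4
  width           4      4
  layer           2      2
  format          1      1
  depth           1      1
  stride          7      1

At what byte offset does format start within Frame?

10

0..4  channels  (4B, 4-aligned)
4..8  width  (4B, 4-aligned)
8..10  layer  (2B, 2-aligned)
10..11  format  (1B, 1-aligned)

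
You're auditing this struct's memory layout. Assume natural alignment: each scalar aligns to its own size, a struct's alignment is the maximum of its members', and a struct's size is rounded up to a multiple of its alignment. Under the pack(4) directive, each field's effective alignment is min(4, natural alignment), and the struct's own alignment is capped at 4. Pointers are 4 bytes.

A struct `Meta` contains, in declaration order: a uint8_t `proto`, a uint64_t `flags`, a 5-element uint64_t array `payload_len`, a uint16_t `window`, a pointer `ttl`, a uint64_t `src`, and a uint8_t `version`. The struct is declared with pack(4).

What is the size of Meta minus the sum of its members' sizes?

8

@0: proto [1B, align 1] → 1
+3 pad (align 4)
@4: flags [8B, align 4] → 12
@12: payload_len [40B, align 4] → 52
@52: window [2B, align 2] → 54
+2 pad (align 4)
@56: ttl [4B, align 4] → 60
@60: src [8B, align 4] → 68
@68: version [1B, align 1] → 69
+3 tail pad (align 4)
size 72, align 4
data bytes 64, size 72 → padding 8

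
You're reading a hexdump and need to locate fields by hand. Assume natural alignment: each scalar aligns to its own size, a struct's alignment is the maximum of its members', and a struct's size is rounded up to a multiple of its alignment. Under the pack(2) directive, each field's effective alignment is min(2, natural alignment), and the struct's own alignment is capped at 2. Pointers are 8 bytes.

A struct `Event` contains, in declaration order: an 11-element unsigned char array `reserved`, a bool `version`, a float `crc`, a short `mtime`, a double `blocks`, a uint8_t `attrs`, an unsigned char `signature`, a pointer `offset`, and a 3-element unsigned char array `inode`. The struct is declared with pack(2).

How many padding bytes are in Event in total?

1

0..11  reserved  (11B, 1-aligned)
11..12  version  (1B, 1-aligned)
12..16  crc  (4B, 2-aligned)
16..18  mtime  (2B, 2-aligned)
18..26  blocks  (8B, 2-aligned)
26..27  attrs  (1B, 1-aligned)
27..28  signature  (1B, 1-aligned)
28..36  offset  (8B, 2-aligned)
36..39  inode  (3B, 1-aligned)
39..40  -- tail padding (1B)
sizeof = 40, alignof = 2
data bytes 39, size 40 → padding 1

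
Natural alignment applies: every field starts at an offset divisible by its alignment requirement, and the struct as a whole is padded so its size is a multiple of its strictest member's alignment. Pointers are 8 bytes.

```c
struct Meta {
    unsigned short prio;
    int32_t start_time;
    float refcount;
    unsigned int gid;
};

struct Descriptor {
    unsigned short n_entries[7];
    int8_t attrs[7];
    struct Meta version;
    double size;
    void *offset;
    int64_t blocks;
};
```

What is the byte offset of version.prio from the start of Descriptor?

24

Meta: 0..2  prio  (2B, 2-aligned); 2..4  -- padding (2B); 4..8  start_time  (4B, 4-aligned); 8..12  refcount  (4B, 4-aligned); 12..16  gid  (4B, 4-aligned); sizeof = 16, alignof = 4
0..14  n_entries  (14B, 2-aligned)
14..21  attrs  (7B, 1-aligned)
21..24  -- padding (3B)
24..40  version  (16B, 4-aligned)
within Meta: prio at 0
24 + 0 = 24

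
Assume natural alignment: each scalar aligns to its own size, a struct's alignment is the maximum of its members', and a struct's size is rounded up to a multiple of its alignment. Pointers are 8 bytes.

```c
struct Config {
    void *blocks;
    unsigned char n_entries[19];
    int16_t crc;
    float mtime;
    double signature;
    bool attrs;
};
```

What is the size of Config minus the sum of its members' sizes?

@0: blocks [8B, align 8] → 8
@8: n_entries [19B, align 1] → 27
+1 pad (align 2)
@28: crc [2B, align 2] → 30
+2 pad (align 4)
@32: mtime [4B, align 4] → 36
+4 pad (align 8)
@40: signature [8B, align 8] → 48
@48: attrs [1B, align 1] → 49
+7 tail pad (align 8)
size 56, align 8
data bytes 42, size 56 → padding 14

14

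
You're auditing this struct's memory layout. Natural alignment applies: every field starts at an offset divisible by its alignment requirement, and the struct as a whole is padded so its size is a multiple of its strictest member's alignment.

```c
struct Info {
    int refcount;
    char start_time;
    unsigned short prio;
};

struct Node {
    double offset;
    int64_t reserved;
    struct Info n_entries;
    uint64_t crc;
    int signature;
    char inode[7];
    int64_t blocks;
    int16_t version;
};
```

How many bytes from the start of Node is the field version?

Info: refcount at 0 (size 4, align 4) → ends 4; start_time at 4 (size 1, align 1) → ends 5; pad 1 to align 2 for prio; prio at 6 (size 2, align 2) → ends 8; total 8 bytes, alignment 4
offset at 0 (size 8, align 8) → ends 8
reserved at 8 (size 8, align 8) → ends 16
n_entries at 16 (size 8, align 4) → ends 24
crc at 24 (size 8, align 8) → ends 32
signature at 32 (size 4, align 4) → ends 36
inode at 36 (size 7, align 1) → ends 43
pad 5 to align 8 for blocks
blocks at 48 (size 8, align 8) → ends 56
version at 56 (size 2, align 2) → ends 58

56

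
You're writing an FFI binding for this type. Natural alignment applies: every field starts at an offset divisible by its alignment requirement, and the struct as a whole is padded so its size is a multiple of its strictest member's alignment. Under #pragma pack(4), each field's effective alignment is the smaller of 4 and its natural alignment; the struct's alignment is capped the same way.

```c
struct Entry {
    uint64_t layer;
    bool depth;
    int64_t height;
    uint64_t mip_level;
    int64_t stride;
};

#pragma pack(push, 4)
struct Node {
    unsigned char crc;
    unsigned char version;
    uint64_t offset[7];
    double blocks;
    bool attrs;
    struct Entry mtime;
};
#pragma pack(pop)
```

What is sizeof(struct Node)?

Entry: 0..8  layer  (8B, 8-aligned); 8..9  depth  (1B, 1-aligned); 9..16  -- padding (7B); 16..24  height  (8B, 8-aligned); 24..32  mip_level  (8B, 8-aligned); 32..40  stride  (8B, 8-aligned); sizeof = 40, alignof = 8
0..1  crc  (1B, 1-aligned)
1..2  version  (1B, 1-aligned)
2..4  -- padding (2B)
4..60  offset  (56B, 4-aligned)
60..68  blocks  (8B, 4-aligned)
68..69  attrs  (1B, 1-aligned)
69..72  -- padding (3B)
72..112  mtime  (40B, 4-aligned)
sizeof = 112, alignof = 4

112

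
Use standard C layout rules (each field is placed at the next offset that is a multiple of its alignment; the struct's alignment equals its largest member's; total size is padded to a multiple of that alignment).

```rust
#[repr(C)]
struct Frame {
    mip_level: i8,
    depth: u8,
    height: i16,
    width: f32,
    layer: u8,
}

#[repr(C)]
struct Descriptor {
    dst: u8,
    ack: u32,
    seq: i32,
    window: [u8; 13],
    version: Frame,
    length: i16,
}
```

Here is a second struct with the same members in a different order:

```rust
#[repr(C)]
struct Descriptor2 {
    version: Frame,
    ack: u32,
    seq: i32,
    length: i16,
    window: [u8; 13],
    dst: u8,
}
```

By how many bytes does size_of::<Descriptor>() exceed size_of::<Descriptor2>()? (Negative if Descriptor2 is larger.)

Frame: mip_level at 0 (size 1, align 1) → ends 1; depth at 1 (size 1, align 1) → ends 2; height at 2 (size 2, align 2) → ends 4; width at 4 (size 4, align 4) → ends 8; layer at 8 (size 1, align 1) → ends 9; tail pad 3 to reach multiple of 4; total 12 bytes, alignment 4
dst at 0 (size 1, align 1) → ends 1
pad 3 to align 4 for ack
ack at 4 (size 4, align 4) → ends 8
seq at 8 (size 4, align 4) → ends 12
window at 12 (size 13, align 1) → ends 25
pad 3 to align 4 for version
version at 28 (size 12, align 4) → ends 40
length at 40 (size 2, align 2) → ends 42
tail pad 2 to reach multiple of 4
total 44 bytes, alignment 4
— Descriptor2 —
version at 0 (size 12, align 4) → ends 12
ack at 12 (size 4, align 4) → ends 16
seq at 16 (size 4, align 4) → ends 20
length at 20 (size 2, align 2) → ends 22
window at 22 (size 13, align 1) → ends 35
dst at 35 (size 1, align 1) → ends 36
total 36 bytes, alignment 4
44 − 36 = 8

8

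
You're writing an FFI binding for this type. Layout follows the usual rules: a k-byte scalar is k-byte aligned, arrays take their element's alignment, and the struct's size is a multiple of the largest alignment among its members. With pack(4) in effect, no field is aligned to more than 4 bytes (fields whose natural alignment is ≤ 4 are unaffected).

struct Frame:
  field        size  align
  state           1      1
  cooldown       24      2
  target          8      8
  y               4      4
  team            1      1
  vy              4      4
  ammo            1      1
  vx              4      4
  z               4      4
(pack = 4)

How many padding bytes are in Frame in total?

@0: state [1B, align 1] → 1
+1 pad (align 2)
@2: cooldown [24B, align 2] → 26
+2 pad (align 4)
@28: target [8B, align 4] → 36
@36: y [4B, align 4] → 40
@40: team [1B, align 1] → 41
+3 pad (align 4)
@44: vy [4B, align 4] → 48
@48: ammo [1B, align 1] → 49
+3 pad (align 4)
@52: vx [4B, align 4] → 56
@56: z [4B, align 4] → 60
size 60, align 4
data bytes 51, size 60 → padding 9

9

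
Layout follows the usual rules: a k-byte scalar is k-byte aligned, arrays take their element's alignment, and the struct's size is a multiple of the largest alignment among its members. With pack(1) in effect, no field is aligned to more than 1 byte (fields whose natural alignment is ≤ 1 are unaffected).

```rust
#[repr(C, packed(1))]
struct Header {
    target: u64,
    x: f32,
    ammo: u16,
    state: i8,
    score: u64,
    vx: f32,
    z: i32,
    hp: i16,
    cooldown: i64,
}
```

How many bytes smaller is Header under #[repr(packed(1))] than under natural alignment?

natural layout:
  @0: target [8B, align 8] → 8
  @8: x [4B, align 4] → 12
  @12: ammo [2B, align 2] → 14
  @14: state [1B, align 1] → 15
  +1 pad (align 8)
  @16: score [8B, align 8] → 24
  @24: vx [4B, align 4] → 28
  @28: z [4B, align 4] → 32
  @32: hp [2B, align 2] → 34
  +6 pad (align 8)
  @40: cooldown [8B, align 8] → 48
  size 48, align 8
packed(1) layout:
  @0: target [8B, align 1] → 8
  @8: x [4B, align 1] → 12
  @12: ammo [2B, align 1] → 14
  @14: state [1B, align 1] → 15
  @15: score [8B, align 1] → 23
  @23: vx [4B, align 1] → 27
  @27: z [4B, align 1] → 31
  @31: hp [2B, align 1] → 33
  @33: cooldown [8B, align 1] → 41
  size 41, align 1
48 − 41 = 7

7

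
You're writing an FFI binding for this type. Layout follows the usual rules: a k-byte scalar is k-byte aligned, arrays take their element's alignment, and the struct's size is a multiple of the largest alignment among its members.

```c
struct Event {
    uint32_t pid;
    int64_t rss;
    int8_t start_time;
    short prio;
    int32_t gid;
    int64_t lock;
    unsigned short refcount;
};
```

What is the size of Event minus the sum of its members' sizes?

0..4  pid  (4B, 4-aligned)
4..8  -- padding (4B)
8..16  rss  (8B, 8-aligned)
16..17  start_time  (1B, 1-aligned)
17..18  -- padding (1B)
18..20  prio  (2B, 2-aligned)
20..24  gid  (4B, 4-aligned)
24..32  lock  (8B, 8-aligned)
32..34  refcount  (2B, 2-aligned)
34..40  -- tail padding (6B)
sizeof = 40, alignof = 8
data bytes 29, size 40 → padding 11

11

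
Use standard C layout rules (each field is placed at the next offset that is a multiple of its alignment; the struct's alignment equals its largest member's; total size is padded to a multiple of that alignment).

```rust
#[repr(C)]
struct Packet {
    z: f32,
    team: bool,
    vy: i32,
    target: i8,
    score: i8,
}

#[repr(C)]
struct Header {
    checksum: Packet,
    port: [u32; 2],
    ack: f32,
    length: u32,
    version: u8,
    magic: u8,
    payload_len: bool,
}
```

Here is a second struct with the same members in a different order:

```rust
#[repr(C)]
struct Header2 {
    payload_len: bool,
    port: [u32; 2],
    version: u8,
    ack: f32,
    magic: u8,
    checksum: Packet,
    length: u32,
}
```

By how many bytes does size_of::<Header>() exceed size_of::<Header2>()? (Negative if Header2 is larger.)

-8

Packet: 0..4  z  (4B, 4-aligned); 4..5  team  (1B, 1-aligned); 5..8  -- padding (3B); 8..12  vy  (4B, 4-aligned); 12..13  target  (1B, 1-aligned); 13..14  score  (1B, 1-aligned); 14..16  -- tail padding (2B); sizeof = 16, alignof = 4
0..16  checksum  (16B, 4-aligned)
16..24  port  (8B, 4-aligned)
24..28  ack  (4B, 4-aligned)
28..32  length  (4B, 4-aligned)
32..33  version  (1B, 1-aligned)
33..34  magic  (1B, 1-aligned)
34..35  payload_len  (1B, 1-aligned)
35..36  -- tail padding (1B)
sizeof = 36, alignof = 4
— Header2 —
0..1  payload_len  (1B, 1-aligned)
1..4  -- padding (3B)
4..12  port  (8B, 4-aligned)
12..13  version  (1B, 1-aligned)
13..16  -- padding (3B)
16..20  ack  (4B, 4-aligned)
20..21  magic  (1B, 1-aligned)
21..24  -- padding (3B)
24..40  checksum  (16B, 4-aligned)
40..44  length  (4B, 4-aligned)
sizeof = 44, alignof = 4
36 − 44 = -8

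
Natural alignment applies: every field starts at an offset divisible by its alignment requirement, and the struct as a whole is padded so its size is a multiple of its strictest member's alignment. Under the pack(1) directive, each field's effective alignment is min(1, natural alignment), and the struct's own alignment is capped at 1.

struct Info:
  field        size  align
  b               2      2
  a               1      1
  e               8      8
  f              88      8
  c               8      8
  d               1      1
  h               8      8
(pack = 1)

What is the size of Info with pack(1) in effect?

116

@0: b [2B, align 1] → 2
@2: a [1B, align 1] → 3
@3: e [8B, align 1] → 11
@11: f [88B, align 1] → 99
@99: c [8B, align 1] → 107
@107: d [1B, align 1] → 108
@108: h [8B, align 1] → 116
size 116, align 1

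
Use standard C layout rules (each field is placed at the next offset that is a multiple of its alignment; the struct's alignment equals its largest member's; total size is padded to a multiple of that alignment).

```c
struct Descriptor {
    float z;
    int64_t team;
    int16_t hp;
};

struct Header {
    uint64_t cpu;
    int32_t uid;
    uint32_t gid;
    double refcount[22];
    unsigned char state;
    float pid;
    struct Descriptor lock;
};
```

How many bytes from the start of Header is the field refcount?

16

Descriptor: 0..4  z  (4B, 4-aligned); 4..8  -- padding (4B); 8..16  team  (8B, 8-aligned); 16..18  hp  (2B, 2-aligned); 18..24  -- tail padding (6B); sizeof = 24, alignof = 8
0..8  cpu  (8B, 8-aligned)
8..12  uid  (4B, 4-aligned)
12..16  gid  (4B, 4-aligned)
16..192  refcount  (176B, 8-aligned)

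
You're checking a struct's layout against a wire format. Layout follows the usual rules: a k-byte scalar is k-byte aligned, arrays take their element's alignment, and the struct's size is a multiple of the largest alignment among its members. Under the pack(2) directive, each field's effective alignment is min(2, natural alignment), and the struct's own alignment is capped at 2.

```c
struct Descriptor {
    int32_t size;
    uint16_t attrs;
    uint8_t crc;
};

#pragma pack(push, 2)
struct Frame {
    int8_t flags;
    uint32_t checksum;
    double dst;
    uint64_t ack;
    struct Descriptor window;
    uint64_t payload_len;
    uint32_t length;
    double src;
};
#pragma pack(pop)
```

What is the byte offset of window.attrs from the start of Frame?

Descriptor: @0: size [4B, align 4] → 4; @4: attrs [2B, align 2] → 6; @6: crc [1B, align 1] → 7; +1 tail pad (align 4); size 8, align 4
@0: flags [1B, align 1] → 1
+1 pad (align 2)
@2: checksum [4B, align 2] → 6
@6: dst [8B, align 2] → 14
@14: ack [8B, align 2] → 22
@22: window [8B, align 2] → 30
within Descriptor: attrs at 4
22 + 4 = 26

26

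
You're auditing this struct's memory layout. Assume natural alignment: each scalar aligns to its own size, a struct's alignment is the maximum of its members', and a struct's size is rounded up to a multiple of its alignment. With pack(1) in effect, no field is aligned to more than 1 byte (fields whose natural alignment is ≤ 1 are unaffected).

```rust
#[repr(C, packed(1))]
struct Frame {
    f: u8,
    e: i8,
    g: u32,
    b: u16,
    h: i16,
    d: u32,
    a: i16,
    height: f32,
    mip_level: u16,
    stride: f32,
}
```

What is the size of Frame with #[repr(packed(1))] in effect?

@0: f [1B, align 1] → 1
@1: e [1B, align 1] → 2
@2: g [4B, align 1] → 6
@6: b [2B, align 1] → 8
@8: h [2B, align 1] → 10
@10: d [4B, align 1] → 14
@14: a [2B, align 1] → 16
@16: height [4B, align 1] → 20
@20: mip_level [2B, align 1] → 22
@22: stride [4B, align 1] → 26
size 26, align 1

26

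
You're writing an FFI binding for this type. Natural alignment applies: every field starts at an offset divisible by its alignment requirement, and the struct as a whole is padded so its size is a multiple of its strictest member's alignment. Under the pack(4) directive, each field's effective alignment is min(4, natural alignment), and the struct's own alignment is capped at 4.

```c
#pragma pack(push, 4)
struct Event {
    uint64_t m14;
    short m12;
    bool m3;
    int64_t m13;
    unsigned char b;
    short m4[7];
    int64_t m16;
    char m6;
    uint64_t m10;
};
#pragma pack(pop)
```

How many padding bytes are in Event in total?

0..8  m14  (8B, 4-aligned)
8..10  m12  (2B, 2-aligned)
10..11  m3  (1B, 1-aligned)
11..12  -- padding (1B)
12..20  m13  (8B, 4-aligned)
20..21  b  (1B, 1-aligned)
21..22  -- padding (1B)
22..36  m4  (14B, 2-aligned)
36..44  m16  (8B, 4-aligned)
44..45  m6  (1B, 1-aligned)
45..48  -- padding (3B)
48..56  m10  (8B, 4-aligned)
sizeof = 56, alignof = 4
data bytes 51, size 56 → padding 5

5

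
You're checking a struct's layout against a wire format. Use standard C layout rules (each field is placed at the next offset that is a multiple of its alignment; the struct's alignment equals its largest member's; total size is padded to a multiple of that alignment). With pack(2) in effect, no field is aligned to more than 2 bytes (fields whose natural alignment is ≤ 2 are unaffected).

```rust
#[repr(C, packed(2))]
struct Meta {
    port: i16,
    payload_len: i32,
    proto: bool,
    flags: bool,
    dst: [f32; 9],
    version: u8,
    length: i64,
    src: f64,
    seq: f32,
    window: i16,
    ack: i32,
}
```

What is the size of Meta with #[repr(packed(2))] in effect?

port at 0 (size 2, align 2) → ends 2
payload_len at 2 (size 4, align 2) → ends 6
proto at 6 (size 1, align 1) → ends 7
flags at 7 (size 1, align 1) → ends 8
dst at 8 (size 36, align 2) → ends 44
version at 44 (size 1, align 1) → ends 45
pad 1 to align 2 for length
length at 46 (size 8, align 2) → ends 54
src at 54 (size 8, align 2) → ends 62
seq at 62 (size 4, align 2) → ends 66
window at 66 (size 2, align 2) → ends 68
ack at 68 (size 4, align 2) → ends 72
total 72 bytes, alignment 2

72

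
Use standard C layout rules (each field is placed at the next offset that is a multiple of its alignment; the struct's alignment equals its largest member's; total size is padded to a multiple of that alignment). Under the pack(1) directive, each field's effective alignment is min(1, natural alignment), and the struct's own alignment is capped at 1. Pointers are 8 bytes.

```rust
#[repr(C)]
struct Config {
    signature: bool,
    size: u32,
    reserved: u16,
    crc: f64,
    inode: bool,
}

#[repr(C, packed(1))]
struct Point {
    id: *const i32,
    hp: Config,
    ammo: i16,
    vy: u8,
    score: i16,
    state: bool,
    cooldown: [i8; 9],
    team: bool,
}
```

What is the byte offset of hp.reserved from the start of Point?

16

Config: signature at 0 (size 1, align 1) → ends 1; pad 3 to align 4 for size; size at 4 (size 4, align 4) → ends 8; reserved at 8 (size 2, align 2) → ends 10; pad 6 to align 8 for crc; crc at 16 (size 8, align 8) → ends 24; inode at 24 (size 1, align 1) → ends 25; tail pad 7 to reach multiple of 8; total 32 bytes, alignment 8
id at 0 (size 8, align 1) → ends 8
hp at 8 (size 32, align 1) → ends 40
within Config: reserved at 8
8 + 8 = 16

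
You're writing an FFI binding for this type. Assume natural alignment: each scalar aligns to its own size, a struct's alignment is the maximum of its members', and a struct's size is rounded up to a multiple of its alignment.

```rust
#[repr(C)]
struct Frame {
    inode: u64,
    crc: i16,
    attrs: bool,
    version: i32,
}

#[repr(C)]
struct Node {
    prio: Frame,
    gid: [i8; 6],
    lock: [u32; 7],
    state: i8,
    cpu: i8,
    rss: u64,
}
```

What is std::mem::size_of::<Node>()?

64

Frame: inode at 0 (size 8, align 8) → ends 8; crc at 8 (size 2, align 2) → ends 10; attrs at 10 (size 1, align 1) → ends 11; pad 1 to align 4 for version; version at 12 (size 4, align 4) → ends 16; total 16 bytes, alignment 8
prio at 0 (size 16, align 8) → ends 16
gid at 16 (size 6, align 1) → ends 22
pad 2 to align 4 for lock
lock at 24 (size 28, align 4) → ends 52
state at 52 (size 1, align 1) → ends 53
cpu at 53 (size 1, align 1) → ends 54
pad 2 to align 8 for rss
rss at 56 (size 8, align 8) → ends 64
total 64 bytes, alignment 8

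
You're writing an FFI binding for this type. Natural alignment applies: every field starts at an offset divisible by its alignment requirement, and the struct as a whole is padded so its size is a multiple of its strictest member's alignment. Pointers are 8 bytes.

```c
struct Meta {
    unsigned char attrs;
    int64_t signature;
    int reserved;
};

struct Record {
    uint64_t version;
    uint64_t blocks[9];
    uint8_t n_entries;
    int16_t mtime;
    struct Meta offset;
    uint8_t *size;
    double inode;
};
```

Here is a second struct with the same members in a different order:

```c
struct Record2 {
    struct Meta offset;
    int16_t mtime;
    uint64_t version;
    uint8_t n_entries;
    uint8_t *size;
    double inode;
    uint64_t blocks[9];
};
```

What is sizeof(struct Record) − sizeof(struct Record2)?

-8

Meta: attrs at 0 (size 1, align 1) → ends 1; pad 7 to align 8 for signature; signature at 8 (size 8, align 8) → ends 16; reserved at 16 (size 4, align 4) → ends 20; tail pad 4 to reach multiple of 8; total 24 bytes, alignment 8
version at 0 (size 8, align 8) → ends 8
blocks at 8 (size 72, align 8) → ends 80
n_entries at 80 (size 1, align 1) → ends 81
pad 1 to align 2 for mtime
mtime at 82 (size 2, align 2) → ends 84
pad 4 to align 8 for offset
offset at 88 (size 24, align 8) → ends 112
size at 112 (size 8, align 8) → ends 120
inode at 120 (size 8, align 8) → ends 128
total 128 bytes, alignment 8
— Record2 —
offset at 0 (size 24, align 8) → ends 24
mtime at 24 (size 2, align 2) → ends 26
pad 6 to align 8 for version
version at 32 (size 8, align 8) → ends 40
n_entries at 40 (size 1, align 1) → ends 41
pad 7 to align 8 for size
size at 48 (size 8, align 8) → ends 56
inode at 56 (size 8, align 8) → ends 64
blocks at 64 (size 72, align 8) → ends 136
total 136 bytes, alignment 8
128 − 136 = -8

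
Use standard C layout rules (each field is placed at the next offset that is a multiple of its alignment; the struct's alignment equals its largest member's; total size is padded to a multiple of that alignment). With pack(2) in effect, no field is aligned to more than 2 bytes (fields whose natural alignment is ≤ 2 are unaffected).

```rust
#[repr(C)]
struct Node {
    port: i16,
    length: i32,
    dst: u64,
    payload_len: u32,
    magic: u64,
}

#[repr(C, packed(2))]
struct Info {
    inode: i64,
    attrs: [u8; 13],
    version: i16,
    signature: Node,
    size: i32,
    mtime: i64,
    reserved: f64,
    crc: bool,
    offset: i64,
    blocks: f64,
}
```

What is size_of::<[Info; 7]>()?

Node: @0: port [2B, align 2] → 2; +2 pad (align 4); @4: length [4B, align 4] → 8; @8: dst [8B, align 8] → 16; @16: payload_len [4B, align 4] → 20; +4 pad (align 8); @24: magic [8B, align 8] → 32; size 32, align 8
@0: inode [8B, align 2] → 8
@8: attrs [13B, align 1] → 21
+1 pad (align 2)
@22: version [2B, align 2] → 24
@24: signature [32B, align 2] → 56
@56: size [4B, align 2] → 60
@60: mtime [8B, align 2] → 68
@68: reserved [8B, align 2] → 76
@76: crc [1B, align 1] → 77
+1 pad (align 2)
@78: offset [8B, align 2] → 86
@86: blocks [8B, align 2] → 94
size 94, align 2
array of 7: 7 × 94 = 658

658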